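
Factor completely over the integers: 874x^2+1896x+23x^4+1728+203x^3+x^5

(x+4)(x+6)(x+8)(x^2+5x+9)

By the rational root theorem, x = −8 is a root, so (x+8) is a factor; dividing leaves x^4+15x^3+83x^2+210x+216.
Next, x = −4 is a root, so (x+4) divides it; the quotient is x^3+11x^2+39x+54.
Then x = −6 is a root, so (x+6) divides it; the quotient is x^2+5x+9.
The quadratic x^2+5x+9 has discriminant −11 < 0 and is irreducible over ℤ.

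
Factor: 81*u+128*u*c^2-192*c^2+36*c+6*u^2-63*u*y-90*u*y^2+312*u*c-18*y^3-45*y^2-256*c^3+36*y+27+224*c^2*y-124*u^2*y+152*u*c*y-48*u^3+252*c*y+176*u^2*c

-(2*u-8*c+3*y-3)*(8*u-8*c+6*y+3)*(3*u+4*c+y+3)

Group: 8*u*(-6*u^2+16*u*c-11*u*y+3*u+32*c^2-4*c*y+36*c-3*y^2-6*y+9) + (-8*c+6*y+3)*(-6*u^2+16*u*c-11*u*y+3*u+32*c^2-4*c*y+36*c-3*y^2-6*y+9); both groups contain (-6*u^2+16*u*c-11*u*y+3*u+32*c^2-4*c*y+36*c-3*y^2-6*y+9), so (8*u-8*c+6*y+3) is a factor with cofactor -6*u^2+16*u*c-11*u*y+3*u+32*c^2-4*c*y+36*c-3*y^2-6*y+9.
The cofactor groups again: -6*u^2+16*u*c-11*u*y+3*u+32*c^2-4*c*y+36*c-3*y^2-6*y+9 = -3*u*(2*u-8*c+3*y-3) + (-4*c-y-3)*(2*u-8*c+3*y-3); both groups contain (2*u-8*c+3*y-3), giving -(3*u+4*c+y+3)*(2*u-8*c+3*y-3).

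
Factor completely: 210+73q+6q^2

Need a pair with product 6·210 = 1260 and sum 73: that's 28 and 45.
Split the middle term: 6q^2+28q + 45q+210 = 2q(3q+14) + 15(3q+14).

(2q+15)(3q+14)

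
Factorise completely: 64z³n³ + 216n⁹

8n³(2z + 3n²)(4z² - 6zn² + 9n⁴)

Factor out 8n³ first: what remains is 8z³ + 27n⁶.
Recognize a sum of cubes with the parts 2z and 3n².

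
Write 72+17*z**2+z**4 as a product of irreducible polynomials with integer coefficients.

Substitute u = z**2 to get a quadratic in u, then factor.
z**2+9 is irreducible over ℤ (sum of squares).
z**2+8 is irreducible over ℤ (always positive, so no real roots).

(z**2+8)*(z**2+9)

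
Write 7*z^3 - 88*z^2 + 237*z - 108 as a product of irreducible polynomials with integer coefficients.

(7*z - 4)*(z - 3)*(z - 9)

Among the possible rational roots, z = 9 is a root, so (z - 9) is a factor; dividing leaves 7*z^2 - 25*z + 12.
The remaining quadratic factors as (z - 3)(7*z - 4).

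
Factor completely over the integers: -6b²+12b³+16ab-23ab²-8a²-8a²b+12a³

Group: 3a(4a²-8ab+3b²) + (4b-2)(4a²-8ab+3b²); both groups contain (4a²-8ab+3b²), so (3a+4b-2) is a factor with cofactor 4a²-8ab+3b².
The cofactor groups again: 4a²-8ab+3b² = 2a(2a-b) - 3b(2a-b); both groups contain (2a-b), giving (2a-3b)(2a-b).

(2a-3b)(2a-b)(3a+4b-2)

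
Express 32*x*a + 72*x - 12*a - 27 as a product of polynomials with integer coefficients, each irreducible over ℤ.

(4*a + 9)*(8*x - 3)

Group as (32*x*a + 72*x) + (-12*a - 27) = 8*x*(4*a + 9) - 3*(4*a + 9).
Both groups share the factor (4*a + 9).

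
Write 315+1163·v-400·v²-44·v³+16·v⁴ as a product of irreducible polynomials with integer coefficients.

(2·v-7)·(2·v-9)·(4·v+1)·(v+5)

Trying the rational-root candidates, v = -5 is a root, giving the factor (v+5) and quotient 16·v³-124·v²+220·v+63.
Then v = 7/2 is a root, giving the factor (2·v-7) and quotient 8·v²-34·v-9.
The remaining quadratic factors as (4·v+1)(2·v-9).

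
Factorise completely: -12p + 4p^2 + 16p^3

Pull out the common factor 4p, then factor the remaining trinomial.

4p(4p - 3)(p + 1)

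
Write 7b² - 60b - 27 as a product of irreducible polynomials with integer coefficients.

(7b + 3)(b - 9)

Need a pair with product 7·(-27) = -189 and sum -60: that's 3 and -63.
Split the middle term: 7b² + 3b - 63b - 27 = b(7b + 3) - 9(7b + 3).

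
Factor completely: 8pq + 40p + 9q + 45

(8p + 9)(q + 5)

Group as (8pq + 40p) + (9q + 45) = 8p(q + 5) + 9(q + 5).
Both groups share the factor (q + 5).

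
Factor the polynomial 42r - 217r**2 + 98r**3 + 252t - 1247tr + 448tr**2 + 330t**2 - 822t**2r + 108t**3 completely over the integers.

Group: 6t(18t**2 - 140tr + 55t + 98r**2 - 217r + 42) + r(18t**2 - 140tr + 55t + 98r**2 - 217r + 42); both groups contain (18t**2 - 140tr + 55t + 98r**2 - 217r + 42), so (6t + r) is a factor with cofactor 18t**2 - 140tr + 55t + 98r**2 - 217r + 42.
The cofactor groups again: 18t**2 - 140tr + 55t + 98r**2 - 217r + 42 = 9t(2t - 14r + 3) + (-7r + 14)(2t - 14r + 3); both groups contain (2t - 14r + 3), giving (9t - 7r + 14)(2t - 14r + 3).

(2t - 14r + 3)(9t - 7r + 14)(6t + r)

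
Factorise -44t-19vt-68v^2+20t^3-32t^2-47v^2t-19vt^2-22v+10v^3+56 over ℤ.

Group: 2v(5v^2-21vt-39v-20t^2-8t+28) + (-t+2)(5v^2-21vt-39v-20t^2-8t+28); both groups contain (5v^2-21vt-39v-20t^2-8t+28), so (2v-t+2) is a factor with cofactor 5v^2-21vt-39v-20t^2-8t+28.
The cofactor groups again: 5v^2-21vt-39v-20t^2-8t+28 = 5v(v-5t-7) + (4t-4)(v-5t-7); both groups contain (v-5t-7), giving (5v+4t-4)(v-5t-7).

(v-5t-7)(2v-t+2)(5v+4t-4)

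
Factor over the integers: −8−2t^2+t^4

(t+2)(t−2)(t^2+2)

Substitute u = t^2 to get a quadratic in u, then factor.
t^2+2 is irreducible over ℤ (always positive, so no real roots).
t^2−4 is a difference of squares.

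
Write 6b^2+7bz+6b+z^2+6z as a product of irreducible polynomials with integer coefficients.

(6b+z+6)(b+z)

Group: 6b(b+z) + (z+6)(b+z); both groups contain (b+z).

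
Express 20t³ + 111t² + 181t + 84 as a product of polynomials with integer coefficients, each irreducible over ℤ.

(4t + 7)(5t + 4)(t + 3)

Among the possible rational roots, t = -4/5 is a root, so (5t + 4) is a factor; dividing leaves 4t² + 19t + 21.
The remaining quadratic factors as (t + 3)(4t + 7).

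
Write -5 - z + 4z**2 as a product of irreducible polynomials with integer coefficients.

(4z - 5)(z + 1)

Need a pair with product 4·(-5) = -20 and sum -1: that's -5 and 4.
Split the middle term: 4z**2 - 5z + 4z - 5 = z(4z - 5) + (4z - 5).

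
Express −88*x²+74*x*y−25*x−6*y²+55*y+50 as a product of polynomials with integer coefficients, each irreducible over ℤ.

Group: −11*x*(8*x−6*y−5) + (y−10)*(8*x−6*y−5); both groups contain (8*x−6*y−5).

−(11*x−y+10)*(8*x−6*y−5)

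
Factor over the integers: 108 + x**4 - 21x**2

Substitute u = x**2 to get a quadratic in u, then factor.
x**2 - 9 is a difference of squares.
x**2 - 12 is irreducible over ℤ (12 is not a perfect square).

(x + 3)(x - 3)(x**2 - 12)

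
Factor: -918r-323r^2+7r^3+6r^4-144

By the rational root theorem, r = -1/6 is a root, giving the factor (6r+1) and quotient r^3+r^2-54r-144.
Then r = -6 is a root, so (r+6) is a factor; dividing leaves r^2-5r-24.
The remaining quadratic factors as (r+3)(r-8).

(6r+1)(r+3)(r+6)(r-8)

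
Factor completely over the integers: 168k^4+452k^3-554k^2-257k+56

(2k+1)(2k+7)(6k-1)(7k-8)

By the rational root theorem, k = -7/2 is a root, so (2k+7) divides it; the quotient is 84k^3-68k^2-39k+8.
Next, k = 1/6 is a root, giving the factor (6k-1) and quotient 14k^2-9k-8.
The remaining quadratic factors as (2k+1)(7k-8).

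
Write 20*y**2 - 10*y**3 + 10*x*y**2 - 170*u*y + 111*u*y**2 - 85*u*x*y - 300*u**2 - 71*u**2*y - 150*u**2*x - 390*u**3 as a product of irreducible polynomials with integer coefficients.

-(10*u - y)*(13*u + 5*x - 5*y + 10)*(3*u + 2*y)

Group: 3*u*(-130*u**2 - 50*u*x + 63*u*y - 100*u + 5*x*y - 5*y**2 + 10*y) + 2*y*(-130*u**2 - 50*u*x + 63*u*y - 100*u + 5*x*y - 5*y**2 + 10*y); both groups contain (-130*u**2 - 50*u*x + 63*u*y - 100*u + 5*x*y - 5*y**2 + 10*y), so (3*u + 2*y) is a factor with cofactor -130*u**2 - 50*u*x + 63*u*y - 100*u + 5*x*y - 5*y**2 + 10*y.
The cofactor groups again: -130*u**2 - 50*u*x + 63*u*y - 100*u + 5*x*y - 5*y**2 + 10*y = -13*u*(10*u - y) + (-5*x + 5*y - 10)*(10*u - y); both groups contain (10*u - y), giving -(13*u + 5*x - 5*y + 10)*(10*u - y).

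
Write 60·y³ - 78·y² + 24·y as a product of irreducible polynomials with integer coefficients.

Pull out the common factor 6·y, then factor the remaining trinomial.

6·y·(2·y - 1)·(5·y - 4)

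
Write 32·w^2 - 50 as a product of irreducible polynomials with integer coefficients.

2·(4·w + 5)·(4·w - 5)

Pull out the common factor 2; 16·w^2 - 25 is a difference of squares.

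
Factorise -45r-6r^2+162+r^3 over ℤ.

By the rational root theorem, r = 3 is a root, so (r-3) is a factor; dividing leaves r^2-3r-54.
The remaining quadratic factors as (r-9)(r+6).

(r+6)(r-3)(r-9)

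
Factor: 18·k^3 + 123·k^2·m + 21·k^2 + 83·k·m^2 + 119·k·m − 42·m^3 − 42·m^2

(3·k − m)·(6·k + 7·m + 7)·(k + 6·m)

Group: k·(18·k^2 + 15·k·m + 21·k − 7·m^2 − 7·m) + 6·m·(18·k^2 + 15·k·m + 21·k − 7·m^2 − 7·m); both groups contain (18·k^2 + 15·k·m + 21·k − 7·m^2 − 7·m), so (k + 6·m) is a factor with cofactor 18·k^2 + 15·k·m + 21·k − 7·m^2 − 7·m.
The cofactor groups again: 18·k^2 + 15·k·m + 21·k − 7·m^2 − 7·m = 3·k·(6·k + 7·m + 7) − m·(6·k + 7·m + 7); both groups contain (6·k + 7·m + 7), giving (3·k − m)·(6·k + 7·m + 7).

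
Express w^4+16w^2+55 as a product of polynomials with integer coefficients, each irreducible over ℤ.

Substitute u = w^2 to get a quadratic in u, then factor.
w^2+5 is irreducible over ℤ (always positive, so no real roots).
w^2+11 is irreducible over ℤ (always positive, so no real roots).

(w^2+11)(w^2+5)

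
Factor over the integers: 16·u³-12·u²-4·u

Pull out the common factor 4·u, then factor the remaining trinomial.

4·u·(4·u+1)·(u-1)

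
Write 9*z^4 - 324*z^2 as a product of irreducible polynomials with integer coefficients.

9*z^2*(z + 6)*(z - 6)

Every term has a factor of 9*z^2. Then z^2 - 36 = (z)² − (6)².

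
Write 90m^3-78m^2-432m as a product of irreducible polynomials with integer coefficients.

Pull out the common factor 6m, then factor the remaining trinomial.

6m(3m-8)(5m+9)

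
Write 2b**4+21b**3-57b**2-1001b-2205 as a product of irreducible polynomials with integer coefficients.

(2b+7)(b+5)(b+9)(b-7)

Trying the rational-root candidates, b = -9 is a root, so (b+9) divides it; the quotient is 2b**3+3b**2-84b-245.
Next, b = 7 is a root, so (b-7) divides it; the quotient is 2b**2+17b+35.
The remaining quadratic factors as (2b+7)(b+5).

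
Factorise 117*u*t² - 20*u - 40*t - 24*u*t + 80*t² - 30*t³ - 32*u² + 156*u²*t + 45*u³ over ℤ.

(5*u - t + 2)*(9*u + 15*t - 10)*(u + 2*t)

Group: 9*u*(5*u² + 9*u*t + 2*u - 2*t² + 4*t) + (15*t - 10)*(5*u² + 9*u*t + 2*u - 2*t² + 4*t); both groups contain (5*u² + 9*u*t + 2*u - 2*t² + 4*t), so (9*u + 15*t - 10) is a factor with cofactor 5*u² + 9*u*t + 2*u - 2*t² + 4*t.
The cofactor groups again: 5*u² + 9*u*t + 2*u - 2*t² + 4*t = 5*u*(u + 2*t) + (-t + 2)*(u + 2*t); both groups contain (u + 2*t), giving (5*u - t + 2)*(u + 2*t).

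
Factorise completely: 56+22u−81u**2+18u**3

(3u+2)(6u−7)(u−4)

Among the possible rational roots, u = 7/6 is a root, so (6u−7) is a factor; dividing leaves 3u**2−10u−8.
The remaining quadratic factors as (u−4)(3u+2).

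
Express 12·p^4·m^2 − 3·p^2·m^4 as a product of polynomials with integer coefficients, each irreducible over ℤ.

Every term has a factor of 3·p^2·m^2. Then 4·p^2 − m^2 = (2·p)² − (m)².

3·m^2·p^2·(2·p − m)·(2·p + m)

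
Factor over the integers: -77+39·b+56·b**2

Need a pair with product 56·(-77) = -4312 and sum 39: that's 88 and -49.
Split the middle term: 56·b**2+88·b - 49·b-77 = 8·b·(7·b+11) - 7·(7·b+11).

(7·b+11)·(8·b-7)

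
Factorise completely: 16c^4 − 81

(2c + 3)(2c − 3)(4c^2 + 9)

Write as (4c^2)² − (9)², then factor 4c^2 − 9 once more.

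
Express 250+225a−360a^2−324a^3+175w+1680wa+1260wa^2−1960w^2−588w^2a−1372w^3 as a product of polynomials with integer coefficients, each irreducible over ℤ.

Group: 14w(−98w^2−84wa−105w+54a^2+105a+50) + (−6a+5)(−98w^2−84wa−105w+54a^2+105a+50); both groups contain (−98w^2−84wa−105w+54a^2+105a+50), so (14w−6a+5) is a factor with cofactor −98w^2−84wa−105w+54a^2+105a+50.
The cofactor groups again: −98w^2−84wa−105w+54a^2+105a+50 = −14w(7w+9a+10) + (6a+5)(7w+9a+10); both groups contain (7w+9a+10), giving −(14w−6a−5)(7w+9a+10).

−(14w−6a+5)(14w−6a−5)(7w+9a+10)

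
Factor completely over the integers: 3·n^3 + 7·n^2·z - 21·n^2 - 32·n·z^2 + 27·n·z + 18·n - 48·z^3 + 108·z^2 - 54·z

Group: n·(3·n^2 - 5·n·z - 3·n - 12·z^2 + 9·z) + (4·z - 6)·(3·n^2 - 5·n·z - 3·n - 12·z^2 + 9·z); both groups contain (3·n^2 - 5·n·z - 3·n - 12·z^2 + 9·z), so (n + 4·z - 6) is a factor with cofactor 3·n^2 - 5·n·z - 3·n - 12·z^2 + 9·z.
The cofactor groups again: 3·n^2 - 5·n·z - 3·n - 12·z^2 + 9·z = n·(3·n + 4·z - 3) - 3·z·(3·n + 4·z - 3); both groups contain (3·n + 4·z - 3), giving (n - 3·z)·(3·n + 4·z - 3).

(3·n + 4·z - 3)·(n + 4·z - 6)·(n - 3·z)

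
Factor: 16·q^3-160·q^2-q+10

By the rational root theorem, q = 1/4 is a root, giving the factor (4·q-1) and quotient 4·q^2-39·q-10.
The remaining quadratic factors as (4·q+1)(q-10).

(4·q+1)·(4·q-1)·(q-10)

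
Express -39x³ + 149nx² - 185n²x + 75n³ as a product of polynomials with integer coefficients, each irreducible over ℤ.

(15n - 13x)(5n - 3x)(n - x)

Group: 15n(5n² - 8nx + 3x²) - 13x(5n² - 8nx + 3x²); both groups contain (5n² - 8nx + 3x²), so (15n - 13x) is a factor with cofactor 5n² - 8nx + 3x².
The cofactor groups again: 5n² - 8nx + 3x² = n(5n - 3x) - x(5n - 3x); both groups contain (5n - 3x), giving (n - x)(5n - 3x).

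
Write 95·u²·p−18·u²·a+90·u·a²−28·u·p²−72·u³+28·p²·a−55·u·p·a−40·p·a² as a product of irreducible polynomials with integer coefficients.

Group: u·(−72·u²+95·u·p−90·u·a−28·p²+40·p·a) − a·(−72·u²+95·u·p−90·u·a−28·p²+40·p·a); both groups contain (−72·u²+95·u·p−90·u·a−28·p²+40·p·a), so (u−a) is a factor with cofactor −72·u²+95·u·p−90·u·a−28·p²+40·p·a.
The cofactor groups again: −72·u²+95·u·p−90·u·a−28·p²+40·p·a = −8·u·(9·u−4·p) + (7·p−10·a)·(9·u−4·p); both groups contain (9·u−4·p), giving −(8·u−7·p+10·a)·(9·u−4·p).

−(9·u−4·p)·(u−a)·(8·u−7·p+10·a)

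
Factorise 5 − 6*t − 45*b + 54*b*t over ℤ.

Group as (54*b*t − 45*b) + (−6*t + 5) = 9*b*(6*t − 5) − (6*t − 5).
Both groups share the factor (6*t − 5).

(6*t − 5)*(9*b − 1)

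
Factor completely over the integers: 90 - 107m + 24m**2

Need a pair with product 24·90 = 2160 and sum -107: that's -27 and -80.
Split the middle term: 24m**2 - 27m - 80m + 90 = 3m(8m - 9) - 10(8m - 9).

(3m - 10)(8m - 9)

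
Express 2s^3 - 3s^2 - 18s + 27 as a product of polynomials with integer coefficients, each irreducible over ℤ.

(2s - 3)(s + 3)(s - 3)

Testing divisors of the constant over divisors of the leading coefficient, s = 3/2 is a root, so (2s - 3) divides it; the quotient is s^2 - 9.
The remaining quadratic factors as (s - 3)(s + 3).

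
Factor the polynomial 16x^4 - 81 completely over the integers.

(2x + 3)(2x - 3)(4x^2 + 9)

Write as (4x^2)² − (9)², then factor 4x^2 - 9 once more.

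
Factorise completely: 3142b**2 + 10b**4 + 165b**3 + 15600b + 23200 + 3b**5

Trying the rational-root candidates, b = -4 is a root, so (b + 4) is a factor; dividing leaves 3b**4 - 2b**3 + 173b**2 + 2450b + 5800.
Then b = -5 is a root, giving the factor (b + 5) and quotient 3b**3 - 17b**2 + 258b + 1160.
Next, b = -10/3 is a root, giving the factor (3b + 10) and quotient b**2 - 9b + 116.
The quadratic b**2 - 9b + 116 has discriminant -383 < 0 and is irreducible over ℤ.

(3b + 10)(b + 4)(b + 5)(b**2 - 9b + 116)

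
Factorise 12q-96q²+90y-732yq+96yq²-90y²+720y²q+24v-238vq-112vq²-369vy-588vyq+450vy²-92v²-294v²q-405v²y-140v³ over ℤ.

-(4v+15y+2q)(7v-6y+6)(5v+8q-1)

Group: 5v(-28v²-81vy-14vq-24v+90y²+12yq-90y-12q) + (8q-1)(-28v²-81vy-14vq-24v+90y²+12yq-90y-12q); both groups contain (-28v²-81vy-14vq-24v+90y²+12yq-90y-12q), so (5v+8q-1) is a factor with cofactor -28v²-81vy-14vq-24v+90y²+12yq-90y-12q.
The cofactor groups again: -28v²-81vy-14vq-24v+90y²+12yq-90y-12q = -4v(7v-6y+6) + (-15y-2q)(7v-6y+6); both groups contain (7v-6y+6), giving -(4v+15y+2q)(7v-6y+6).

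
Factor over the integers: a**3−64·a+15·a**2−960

Among the possible rational roots, a = 8 is a root, so (a−8) is a factor; dividing leaves a**2+23·a+120.
The remaining quadratic factors as (a+15)(a+8).

(a+15)·(a+8)·(a−8)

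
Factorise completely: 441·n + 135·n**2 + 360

Pull out the common factor 9, then factor the remaining trinomial.

9·(3·n + 5)·(5·n + 8)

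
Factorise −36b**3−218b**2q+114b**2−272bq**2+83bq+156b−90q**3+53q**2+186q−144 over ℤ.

Group: 9b(−4b**2−22bq+10b−18q**2−11q+24) + (5q−6)(−4b**2−22bq+10b−18q**2−11q+24); both groups contain (−4b**2−22bq+10b−18q**2−11q+24), so (9b+5q−6) is a factor with cofactor −4b**2−22bq+10b−18q**2−11q+24.
The cofactor groups again: −4b**2−22bq+10b−18q**2−11q+24 = −2b(2b+9q−8) + (−2q−3)(2b+9q−8); both groups contain (2b+9q−8), giving −(2b+2q+3)(2b+9q−8).

−(2b+2q+3)(2b+9q−8)(9b+5q−6)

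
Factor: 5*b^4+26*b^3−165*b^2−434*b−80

(5*b+1)*(b+2)*(b+8)*(b−5)

By the rational root theorem, b = −1/5 is a root, so (5*b+1) is a factor; dividing leaves b^3+5*b^2−34*b−80.
Next, b = 5 is a root, so (b−5) is a factor; dividing leaves b^2+10*b+16.
The remaining quadratic factors as (b+8)(b+2).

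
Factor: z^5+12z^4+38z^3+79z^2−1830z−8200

(z+10)(z+4)(z−5)(z^2+3z+41)

Testing divisors of the constant over divisors of the leading coefficient, z = −10 is a root, so (z+10) is a factor; dividing leaves z^4+2z^3+18z^2−101z−820.
Continuing, z = −4 is a root, so (z+4) divides it; the quotient is z^3−2z^2+26z−205.
Then z = 5 is a root, giving the factor (z−5) and quotient z^2+3z+41.
The quadratic z^2+3z+41 has discriminant −155 < 0 and is irreducible over ℤ.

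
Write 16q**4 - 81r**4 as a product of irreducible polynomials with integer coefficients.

Difference of squares twice: with A = 2q and B = 3r, A⁴ − B⁴ = (A² − B²)(A² + B²), and A² − B² factors again.

(2q + 3r)(2q - 3r)(4q**2 + 9r**2)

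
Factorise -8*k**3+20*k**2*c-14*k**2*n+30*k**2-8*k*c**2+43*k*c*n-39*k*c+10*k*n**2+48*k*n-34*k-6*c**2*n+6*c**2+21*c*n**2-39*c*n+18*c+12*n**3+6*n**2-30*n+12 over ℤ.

-(k-2*c-n-2)*(2*k-c+4*n-2)*(4*k+3*n-3)

Group: 4*k*(-2*k**2+5*k*c-2*k*n+6*k-2*c**2+7*c*n-6*c+4*n**2+6*n-4) + (3*n-3)*(-2*k**2+5*k*c-2*k*n+6*k-2*c**2+7*c*n-6*c+4*n**2+6*n-4); both groups contain (-2*k**2+5*k*c-2*k*n+6*k-2*c**2+7*c*n-6*c+4*n**2+6*n-4), so (4*k+3*n-3) is a factor with cofactor -2*k**2+5*k*c-2*k*n+6*k-2*c**2+7*c*n-6*c+4*n**2+6*n-4.
The cofactor groups again: -2*k**2+5*k*c-2*k*n+6*k-2*c**2+7*c*n-6*c+4*n**2+6*n-4 = -2*k*(k-2*c-n-2) + (c-4*n+2)*(k-2*c-n-2); both groups contain (k-2*c-n-2), giving -(2*k-c+4*n-2)*(k-2*c-n-2).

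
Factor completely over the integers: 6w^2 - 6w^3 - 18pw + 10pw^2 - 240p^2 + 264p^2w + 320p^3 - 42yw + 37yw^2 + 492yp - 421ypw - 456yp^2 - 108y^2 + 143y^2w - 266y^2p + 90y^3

(9y - 5p - w)(2y - 8p + w)(5y + 8p + 6w - 6)

Group: 2y(45y^2 + 47yp + 49yw - 54y - 40p^2 - 38pw + 30p - 6w^2 + 6w) + (-8p + w)(45y^2 + 47yp + 49yw - 54y - 40p^2 - 38pw + 30p - 6w^2 + 6w); both groups contain (45y^2 + 47yp + 49yw - 54y - 40p^2 - 38pw + 30p - 6w^2 + 6w), so (2y - 8p + w) is a factor with cofactor 45y^2 + 47yp + 49yw - 54y - 40p^2 - 38pw + 30p - 6w^2 + 6w.
The cofactor groups again: 45y^2 + 47yp + 49yw - 54y - 40p^2 - 38pw + 30p - 6w^2 + 6w = 5y(9y - 5p - w) + (8p + 6w - 6)(9y - 5p - w); both groups contain (9y - 5p - w), giving (5y + 8p + 6w - 6)(9y - 5p - w).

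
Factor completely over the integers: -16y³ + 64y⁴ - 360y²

Pull out the common factor 8y², then factor the remaining trinomial.

8y²(2y - 5)(4y + 9)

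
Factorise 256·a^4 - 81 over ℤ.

(4·a + 3)·(4·a - 3)·(16·a^2 + 9)

(4·a)⁴ − (3)⁴ = ((4·a)² − (3)²)((4·a)² + (3)²); the first factor splits again, the second (16·a^2 + 9) is irreducible.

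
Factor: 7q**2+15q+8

Need a pair with product 7·8 = 56 and sum 15: that's 7 and 8.
Split the middle term: 7q**2+7q + 8q+8 = 7q(q+1) + 8(q+1).

(7q+8)(q+1)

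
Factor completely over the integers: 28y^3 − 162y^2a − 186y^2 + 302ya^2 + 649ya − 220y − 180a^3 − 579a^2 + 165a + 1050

Group: 7y(4y^2 − 18ya − 18y + 20a^2 + 31a − 70) + (−9a − 15)(4y^2 − 18ya − 18y + 20a^2 + 31a − 70); both groups contain (4y^2 − 18ya − 18y + 20a^2 + 31a − 70), so (7y − 9a − 15) is a factor with cofactor 4y^2 − 18ya − 18y + 20a^2 + 31a − 70.
The cofactor groups again: 4y^2 − 18ya − 18y + 20a^2 + 31a − 70 = 2y(2y − 5a − 14) + (−4a + 5)(2y − 5a − 14); both groups contain (2y − 5a − 14), giving (2y − 4a + 5)(2y − 5a − 14).

(2y − 4a + 5)(2y − 5a − 14)(7y − 9a − 15)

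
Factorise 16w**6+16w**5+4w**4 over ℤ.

Factor out 4w**4 first: what remains is 4w**2+4w+1.
Recognize a perfect-square trinomial with the parts 2w and 1.

4w**4(2w+1)**2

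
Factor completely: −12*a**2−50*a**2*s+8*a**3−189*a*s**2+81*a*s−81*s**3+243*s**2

Group: a*(8*a**2+22*a*s−12*a+9*s**2−27*s) − 9*s*(8*a**2+22*a*s−12*a+9*s**2−27*s); both groups contain (8*a**2+22*a*s−12*a+9*s**2−27*s), so (a−9*s) is a factor with cofactor 8*a**2+22*a*s−12*a+9*s**2−27*s.
The cofactor groups again: 8*a**2+22*a*s−12*a+9*s**2−27*s = 2*a*(4*a+9*s) + (s−3)*(4*a+9*s); both groups contain (4*a+9*s), giving (2*a+s−3)*(4*a+9*s).

(2*a+s−3)*(4*a+9*s)*(a−9*s)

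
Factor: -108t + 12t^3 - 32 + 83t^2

(3t - 4)(4t + 1)(t + 8)

By the rational root theorem, t = -1/4 is a root, so (4t + 1) divides it; the quotient is 3t^2 + 20t - 32.
The remaining quadratic factors as (t + 8)(3t - 4).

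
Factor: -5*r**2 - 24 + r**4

Substitute u = r**2 to get a quadratic in u, then factor.
r**2 + 3 is irreducible over ℤ (always positive, so no real roots).
r**2 - 8 is irreducible over ℤ (8 is not a perfect square).

(r**2 + 3)*(r**2 - 8)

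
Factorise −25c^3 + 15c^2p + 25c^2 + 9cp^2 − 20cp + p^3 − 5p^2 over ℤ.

Group: c(−25c^2 − 10cp + 25c − p^2 + 5p) − p(−25c^2 − 10cp + 25c − p^2 + 5p); both groups contain (−25c^2 − 10cp + 25c − p^2 + 5p), so (c − p) is a factor with cofactor −25c^2 − 10cp + 25c − p^2 + 5p.
The cofactor groups again: −25c^2 − 10cp + 25c − p^2 + 5p = −5c(5c + p) + (−p + 5)(5c + p); both groups contain (5c + p), giving −(5c + p − 5)(5c + p).

−(5c + p)(5c + p − 5)(c − p)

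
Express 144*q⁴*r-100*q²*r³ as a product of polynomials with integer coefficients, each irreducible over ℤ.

Factor out 4*q²*r, leaving 36*q²-25*r², which is a difference of two squares.

4*q²*r*(6*q+5*r)*(6*q-5*r)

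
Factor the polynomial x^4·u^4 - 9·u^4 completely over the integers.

Pull out the common factor u^4, leaving x^4 - 9.
Recognize a difference of squares with the parts x^2 and 3.

u^4·(x^2 + 3)·(x^2 - 3)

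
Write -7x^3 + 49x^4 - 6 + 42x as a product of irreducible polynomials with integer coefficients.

(7x - 1)(7x^3 + 6)

Group as (49x^4 + 42x) + (-7x^3 - 6) = 7x(7x^3 + 6) - (7x^3 + 6).
Both groups share the factor (7x^3 + 6).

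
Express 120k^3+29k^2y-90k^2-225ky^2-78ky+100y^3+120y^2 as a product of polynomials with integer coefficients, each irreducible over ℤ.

Group: 8k(15k^2+13ky-20y^2) + (-5y-6)(15k^2+13ky-20y^2); both groups contain (15k^2+13ky-20y^2), so (8k-5y-6) is a factor with cofactor 15k^2+13ky-20y^2.
The cofactor groups again: 15k^2+13ky-20y^2 = 3k(5k-4y) + 5y(5k-4y); both groups contain (5k-4y), giving (3k+5y)(5k-4y).

(3k+5y)(5k-4y)(8k-5y-6)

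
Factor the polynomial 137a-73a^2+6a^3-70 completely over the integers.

Trying the rational-root candidates, a = 7/6 is a root, so (6a-7) is a factor; dividing leaves a^2-11a+10.
The remaining quadratic factors as (a-10)(a-1).

(6a-7)(a-1)(a-10)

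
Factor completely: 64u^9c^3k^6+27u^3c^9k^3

Factor out u^3c^3k^3 first: what remains is 64u^6k^3+27c^6.
Recognize a sum of cubes with the parts 4u^2k and 3c^2.

c^3k^3u^3(4u^2k+3c^2)(16u^4k^2-12u^2c^2k+9c^4)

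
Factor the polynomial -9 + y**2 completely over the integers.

(y + 3)*(y - 3)

Two integers with product -9 and sum 0 are -3 and 3.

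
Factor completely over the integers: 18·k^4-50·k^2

2·k^2·(3·k+5)·(3·k-5)

Pull out the common factor 2·k^2; 9·k^2-25 is a difference of squares.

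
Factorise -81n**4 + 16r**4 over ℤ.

(2r)⁴ − (3n)⁴ = ((2r)² − (3n)²)((2r)² + (3n)²); the first factor splits again, the second (4r**2 + 9n**2) is irreducible.

(2r - 3n)(2r + 3n)(4r**2 + 9n**2)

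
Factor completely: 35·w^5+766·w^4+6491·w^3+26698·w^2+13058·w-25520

(5·w+8)·(7·w-5)·(w+11)·(w^2+10·w+58)

Trying the rational-root candidates, w = -8/5 is a root, so (5·w+8) is a factor; dividing leaves 7·w^4+142·w^3+1071·w^2+3626·w-3190.
Continuing, w = -11 is a root, so (w+11) is a factor; dividing leaves 7·w^3+65·w^2+356·w-290.
Next, w = 5/7 is a root, giving the factor (7·w-5) and quotient w^2+10·w+58.
The quadratic w^2+10·w+58 has discriminant -132 < 0 and is irreducible over ℤ.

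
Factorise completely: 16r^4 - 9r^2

r^2(4r + 3)(4r - 3)

Pull out the common factor r^2, leaving 16r^2 - 9.
Recognize a difference of squares with the parts 4r and 3.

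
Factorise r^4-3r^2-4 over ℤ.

(r+2)(r-2)(r^2+1)

Substitute u = r^2 to get a quadratic in u, then factor.
r^2-4 is a difference of squares.
r^2+1 is irreducible over ℤ (sum of squares).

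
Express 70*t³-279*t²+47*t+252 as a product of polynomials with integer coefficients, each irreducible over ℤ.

Trying the rational-root candidates, t = 9/7 is a root, giving the factor (7*t-9) and quotient 10*t²-27*t-28.
The remaining quadratic factors as (2*t-7)(5*t+4).

(2*t-7)*(5*t+4)*(7*t-9)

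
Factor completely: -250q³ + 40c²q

Pull out the common factor 10q; 4c² - 25q² is a difference of squares.

10q(2c + 5q)(2c - 5q)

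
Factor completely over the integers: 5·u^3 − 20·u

5·u·(u + 2)·(u − 2)

Every term has a factor of 5·u. Then u^2 − 4 = (u)² − (2)².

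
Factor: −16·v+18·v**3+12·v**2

Pull out the common factor 2·v, then factor the remaining trinomial.

2·v·(3·v+4)·(3·v−2)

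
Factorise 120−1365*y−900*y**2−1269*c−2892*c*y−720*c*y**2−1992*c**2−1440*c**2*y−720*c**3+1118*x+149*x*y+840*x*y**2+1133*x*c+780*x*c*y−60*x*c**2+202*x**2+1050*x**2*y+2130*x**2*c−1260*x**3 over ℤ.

Group: 10*x*(−126*x**2+276*x*c+168*x*y+121*x−144*c**2−144*c*y−168*c−180*y+15) + (5*c+5*y+8)*(−126*x**2+276*x*c+168*x*y+121*x−144*c**2−144*c*y−168*c−180*y+15); both groups contain (−126*x**2+276*x*c+168*x*y+121*x−144*c**2−144*c*y−168*c−180*y+15), so (10*x+5*c+5*y+8) is a factor with cofactor −126*x**2+276*x*c+168*x*y+121*x−144*c**2−144*c*y−168*c−180*y+15.
The cofactor groups again: −126*x**2+276*x*c+168*x*y+121*x−144*c**2−144*c*y−168*c−180*y+15 = −9*x*(14*x−12*c−15) + (12*c+12*y−1)*(14*x−12*c−15); both groups contain (14*x−12*c−15), giving −(9*x−12*c−12*y+1)*(14*x−12*c−15).

−(14*x−12*c−15)*(9*x−12*c−12*y+1)*(10*x+5*c+5*y+8)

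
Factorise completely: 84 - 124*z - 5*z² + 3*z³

Trying the rational-root candidates, z = -6 is a root, so (z + 6) divides it; the quotient is 3*z² - 23*z + 14.
The remaining quadratic factors as (z - 7)(3*z - 2).

(3*z - 2)*(z + 6)*(z - 7)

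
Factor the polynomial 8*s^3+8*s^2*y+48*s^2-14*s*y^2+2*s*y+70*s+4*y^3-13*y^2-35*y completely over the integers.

(2*s+4*y+7)*(2*s-y)*(2*s-y+5)

Group: 2*s*(4*s^2+6*s*y+24*s-4*y^2+13*y+35) - y*(4*s^2+6*s*y+24*s-4*y^2+13*y+35); both groups contain (4*s^2+6*s*y+24*s-4*y^2+13*y+35), so (2*s-y) is a factor with cofactor 4*s^2+6*s*y+24*s-4*y^2+13*y+35.
The cofactor groups again: 4*s^2+6*s*y+24*s-4*y^2+13*y+35 = 2*s*(2*s+4*y+7) + (-y+5)*(2*s+4*y+7); both groups contain (2*s+4*y+7), giving (2*s-y+5)*(2*s+4*y+7).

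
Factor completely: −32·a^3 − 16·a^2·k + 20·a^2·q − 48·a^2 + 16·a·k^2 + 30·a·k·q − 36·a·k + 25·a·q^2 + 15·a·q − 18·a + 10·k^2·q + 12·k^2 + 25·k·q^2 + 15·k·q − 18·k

Group: a·(−32·a^2 + 16·a·k + 20·a·q − 48·a + 10·k·q + 12·k + 25·q^2 + 15·q − 18) + k·(−32·a^2 + 16·a·k + 20·a·q − 48·a + 10·k·q + 12·k + 25·q^2 + 15·q − 18); both groups contain (−32·a^2 + 16·a·k + 20·a·q − 48·a + 10·k·q + 12·k + 25·q^2 + 15·q − 18), so (a + k) is a factor with cofactor −32·a^2 + 16·a·k + 20·a·q − 48·a + 10·k·q + 12·k + 25·q^2 + 15·q − 18.
The cofactor groups again: −32·a^2 + 16·a·k + 20·a·q − 48·a + 10·k·q + 12·k + 25·q^2 + 15·q − 18 = −8·a·(4·a − 2·k − 5·q + 3) + (−5·q − 6)·(4·a − 2·k − 5·q + 3); both groups contain (4·a − 2·k − 5·q + 3), giving −(8·a + 5·q + 6)·(4·a − 2·k − 5·q + 3).

−(4·a − 2·k − 5·q + 3)·(8·a + 5·q + 6)·(a + k)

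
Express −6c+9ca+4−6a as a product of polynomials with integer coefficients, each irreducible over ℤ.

(3a−2)(3c−2)

Group as (9ca−6c) + (−6a+4) = 3c(3a−2) − 2(3a−2).
Both groups share the factor (3a−2).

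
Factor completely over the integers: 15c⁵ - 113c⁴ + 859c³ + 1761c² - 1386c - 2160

(3c + 5)(5c - 6)(c + 1)(c² - 9c + 72)

Trying the rational-root candidates, c = -5/3 is a root, giving the factor (3c + 5) and quotient 5c⁴ - 46c³ + 363c² - 18c - 432.
Continuing, c = 6/5 is a root, so (5c - 6) is a factor; dividing leaves c³ - 8c² + 63c + 72.
Continuing, c = -1 is a root, so (c + 1) is a factor; dividing leaves c² - 9c + 72.
The quadratic c² - 9c + 72 has discriminant -207 < 0 and is irreducible over ℤ.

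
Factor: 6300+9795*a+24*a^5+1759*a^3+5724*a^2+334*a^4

Testing divisors of the constant over divisors of the leading coefficient, a = -15/2 is a root, so (2*a+15) divides it; the quotient is 12*a^4+77*a^3+302*a^2+597*a+420.
Continuing, a = -7/4 is a root, so (4*a+7) is a factor; dividing leaves 3*a^3+14*a^2+51*a+60.
Then a = -5/3 is a root, so (3*a+5) is a factor; dividing leaves a^2+3*a+12.
The quadratic a^2+3*a+12 has discriminant -39 < 0 and is irreducible over ℤ.

(2*a+15)*(3*a+5)*(4*a+7)*(a^2+3*a+12)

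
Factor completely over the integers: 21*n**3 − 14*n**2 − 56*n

7*n*(3*n + 4)*(n − 2)

Pull out the common factor 7*n, then factor the remaining trinomial.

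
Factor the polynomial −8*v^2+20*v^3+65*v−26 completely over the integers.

Group as (20*v^3+65*v) + (−8*v^2−26) = 5*v*(4*v^2+13) − 2*(4*v^2+13).
Both groups share the factor (4*v^2+13).

(5*v−2)*(4*v^2+13)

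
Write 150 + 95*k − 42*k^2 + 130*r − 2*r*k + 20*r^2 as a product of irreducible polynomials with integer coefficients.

(2*r − 3*k + 10)*(10*r + 14*k + 15)

Group: 10*r*(2*r − 3*k + 10) + (14*k + 15)*(2*r − 3*k + 10); both groups contain (2*r − 3*k + 10).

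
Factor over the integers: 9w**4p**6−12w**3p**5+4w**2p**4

Factor out w**2p**4 first: what remains is 9w**2p**2−12wp+4.
Recognize a perfect-square trinomial with the parts 3wp and 2.

p**4w**2(3wp−2)**2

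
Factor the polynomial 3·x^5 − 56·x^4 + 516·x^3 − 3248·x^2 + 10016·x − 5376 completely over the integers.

(3·x − 2)·(x − 6)·(x − 8)·(x^2 − 4·x + 56)

Among the possible rational roots, x = 6 is a root, giving the factor (x − 6) and quotient 3·x^4 − 38·x^3 + 288·x^2 − 1520·x + 896.
Next, x = 8 is a root, so (x − 8) is a factor; dividing leaves 3·x^3 − 14·x^2 + 176·x − 112.
Next, x = 2/3 is a root, so (3·x − 2) divides it; the quotient is x^2 − 4·x + 56.
The quadratic x^2 − 4·x + 56 has discriminant −208 < 0 and is irreducible over ℤ.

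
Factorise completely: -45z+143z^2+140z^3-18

(4z+1)(5z+6)(7z-3)

Among the possible rational roots, z = -6/5 is a root, giving the factor (5z+6) and quotient 28z^2-5z-3.
The remaining quadratic factors as (7z-3)(4z+1).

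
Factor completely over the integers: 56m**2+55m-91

Need a pair with product 56·(-91) = -5096 and sum 55: that's -49 and 104.
Split the middle term: 56m**2-49m + 104m-91 = 7m(8m-7) + 13(8m-7).

(7m+13)(8m-7)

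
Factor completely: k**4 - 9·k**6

-k**4·(3·k + 1)·(3·k - 1)

Every term has a factor of k**4; factoring it out leaves -9·k**2 + 1.
Recognize a difference of squares with the parts 1 and 3·k.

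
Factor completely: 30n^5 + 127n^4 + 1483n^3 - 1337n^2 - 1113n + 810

Testing divisors of the constant over divisors of the leading coefficient, n = -5/6 is a root, so (6n + 5) divides it; the quotient is 5n^4 + 17n^3 + 233n^2 - 417n + 162.
Next, n = 1 is a root, so (n - 1) divides it; the quotient is 5n^3 + 22n^2 + 255n - 162.
Continuing, n = 3/5 is a root, so (5n - 3) divides it; the quotient is n^2 + 5n + 54.
The quadratic n^2 + 5n + 54 has discriminant -191 < 0 and is irreducible over ℤ.

(5n - 3)(6n + 5)(n - 1)(n^2 + 5n + 54)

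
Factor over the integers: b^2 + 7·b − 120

(b + 15)·(b − 8)

Two integers with product −120 and sum 7 are −8 and 15.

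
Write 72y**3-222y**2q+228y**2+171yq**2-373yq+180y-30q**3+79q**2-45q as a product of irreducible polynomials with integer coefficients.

Group: 4y(18y**2-51yq+57y+30q**2-79q+45) - q(18y**2-51yq+57y+30q**2-79q+45); both groups contain (18y**2-51yq+57y+30q**2-79q+45), so (4y-q) is a factor with cofactor 18y**2-51yq+57y+30q**2-79q+45.
The cofactor groups again: 18y**2-51yq+57y+30q**2-79q+45 = 6y(3y-6q+5) + (-5q+9)(3y-6q+5); both groups contain (3y-6q+5), giving (6y-5q+9)(3y-6q+5).

(6y-5q+9)(3y-6q+5)(4y-q)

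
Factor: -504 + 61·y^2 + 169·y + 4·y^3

Among the possible rational roots, y = -8 is a root, giving the factor (y + 8) and quotient 4·y^2 + 29·y - 63.
The remaining quadratic factors as (y + 9)(4·y - 7).

(4·y - 7)·(y + 8)·(y + 9)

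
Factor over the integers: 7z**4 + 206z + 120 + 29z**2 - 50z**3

(7z + 6)(z + 1)(z - 4)(z - 5)

By the rational root theorem, z = 4 is a root, giving the factor (z - 4) and quotient 7z**3 - 22z**2 - 59z - 30.
Then z = -1 is a root, giving the factor (z + 1) and quotient 7z**2 - 29z - 30.
The remaining quadratic factors as (z - 5)(7z + 6).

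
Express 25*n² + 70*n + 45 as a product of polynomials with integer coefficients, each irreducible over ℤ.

Pull out the common factor 5, then factor the remaining trinomial.

5*(5*n + 9)*(n + 1)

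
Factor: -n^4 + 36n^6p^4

Factor out n^4 first: what remains is 36n^2p^4 - 1.
Recognize a difference of squares with the parts 6np^2 and 1.

n^4(6np^2 + 1)(6np^2 - 1)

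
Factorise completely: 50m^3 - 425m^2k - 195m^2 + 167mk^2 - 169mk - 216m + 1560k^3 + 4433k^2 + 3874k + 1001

Group: 5m(10m^2 - 59mk - 13m - 120k^2 - 221k - 77) + (-13k - 13)(10m^2 - 59mk - 13m - 120k^2 - 221k - 77); both groups contain (10m^2 - 59mk - 13m - 120k^2 - 221k - 77), so (5m - 13k - 13) is a factor with cofactor 10m^2 - 59mk - 13m - 120k^2 - 221k - 77.
The cofactor groups again: 10m^2 - 59mk - 13m - 120k^2 - 221k - 77 = 2m(5m + 8k + 11) + (-15k - 7)(5m + 8k + 11); both groups contain (5m + 8k + 11), giving (2m - 15k - 7)(5m + 8k + 11).

(5m - 13k - 13)(2m - 15k - 7)(5m + 8k + 11)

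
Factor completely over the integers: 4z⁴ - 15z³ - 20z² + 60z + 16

(4z + 1)(z + 2)(z - 2)(z - 4)

Among the possible rational roots, z = -2 is a root, so (z + 2) is a factor; dividing leaves 4z³ - 23z² + 26z + 8.
Then z = 2 is a root, giving the factor (z - 2) and quotient 4z² - 15z - 4.
The remaining quadratic factors as (z - 4)(4z + 1).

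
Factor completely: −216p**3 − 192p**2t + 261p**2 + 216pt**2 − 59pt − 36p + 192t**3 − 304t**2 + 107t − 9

−(3p + 3t − 1)(8p − 8t + 1)(9p + 8t − 9)

Group: 3p(−72p**2 + 8pt + 63p + 64t**2 − 80t + 9) + (3t − 1)(−72p**2 + 8pt + 63p + 64t**2 − 80t + 9); both groups contain (−72p**2 + 8pt + 63p + 64t**2 − 80t + 9), so (3p + 3t − 1) is a factor with cofactor −72p**2 + 8pt + 63p + 64t**2 − 80t + 9.
The cofactor groups again: −72p**2 + 8pt + 63p + 64t**2 − 80t + 9 = −9p(8p − 8t + 1) + (−8t + 9)(8p − 8t + 1); both groups contain (8p − 8t + 1), giving −(9p + 8t − 9)(8p − 8t + 1).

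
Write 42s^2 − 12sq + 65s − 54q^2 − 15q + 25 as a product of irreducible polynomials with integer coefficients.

(7s − 9q + 5)(6s + 6q + 5)

Group: 7s(6s + 6q + 5) + (−9q + 5)(6s + 6q + 5); both groups contain (6s + 6q + 5).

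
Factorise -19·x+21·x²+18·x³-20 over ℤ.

Testing divisors of the constant over divisors of the leading coefficient, x = -5/6 is a root, giving the factor (6·x+5) and quotient 3·x²+x-4.
The remaining quadratic factors as (3·x+4)(x-1).

(3·x+4)·(6·x+5)·(x-1)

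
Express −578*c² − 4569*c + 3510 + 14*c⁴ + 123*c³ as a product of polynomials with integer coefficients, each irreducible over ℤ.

Testing divisors of the constant over divisors of the leading coefficient, c = −13/2 is a root, giving the factor (2*c + 13) and quotient 7*c³ + 16*c² − 393*c + 270.
Next, c = −9 is a root, so (c + 9) is a factor; dividing leaves 7*c² − 47*c + 30.
The remaining quadratic factors as (c − 6)(7*c − 5).

(2*c + 13)*(7*c − 5)*(c + 9)*(c − 6)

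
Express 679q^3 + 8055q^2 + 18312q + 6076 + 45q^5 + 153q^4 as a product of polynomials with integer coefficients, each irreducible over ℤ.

Testing divisors of the constant over divisors of the leading coefficient, q = -14/3 is a root, so (3q + 14) is a factor; dividing leaves 15q^4 - 19q^3 + 315q^2 + 1215q + 434.
Continuing, q = -2/5 is a root, so (5q + 2) divides it; the quotient is 3q^3 - 5q^2 + 65q + 217.
Continuing, q = -7/3 is a root, so (3q + 7) is a factor; dividing leaves q^2 - 4q + 31.
The quadratic q^2 - 4q + 31 has discriminant -108 < 0 and is irreducible over ℤ.

(3q + 14)(3q + 7)(5q + 2)(q^2 - 4q + 31)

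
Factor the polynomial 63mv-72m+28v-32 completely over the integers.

Group as (63mv-72m) + (28v-32) = 9m(7v-8) + 4(7v-8).
Both groups share the factor (7v-8).

(7v-8)(9m+4)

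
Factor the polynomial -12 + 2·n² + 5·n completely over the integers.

(2·n - 3)·(n + 4)

Need a pair with product 2·(-12) = -24 and sum 5: that's 8 and -3.
Split the middle term: 2·n² + 8·n - 3·n - 12 = 2·n·(n + 4) - 3·(n + 4).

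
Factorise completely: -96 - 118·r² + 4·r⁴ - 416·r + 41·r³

By the rational root theorem, r = -2 is a root, so (r + 2) divides it; the quotient is 4·r³ + 33·r² - 184·r - 48.
Continuing, r = -12 is a root, so (r + 12) divides it; the quotient is 4·r² - 15·r - 4.
The remaining quadratic factors as (4·r + 1)(r - 4).

(4·r + 1)·(r + 12)·(r + 2)·(r - 4)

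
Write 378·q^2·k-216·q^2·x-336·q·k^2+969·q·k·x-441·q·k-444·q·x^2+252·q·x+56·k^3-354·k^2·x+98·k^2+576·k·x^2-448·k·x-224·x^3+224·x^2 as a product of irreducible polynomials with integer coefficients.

(9·q-2·k+8·x)·(6·q-4·k+7·x-7)·(7·k-4·x)

Group: 6·q·(63·q·k-36·q·x-14·k^2+64·k·x-32·x^2) + (-4·k+7·x-7)·(63·q·k-36·q·x-14·k^2+64·k·x-32·x^2); both groups contain (63·q·k-36·q·x-14·k^2+64·k·x-32·x^2), so (6·q-4·k+7·x-7) is a factor with cofactor 63·q·k-36·q·x-14·k^2+64·k·x-32·x^2.
The cofactor groups again: 63·q·k-36·q·x-14·k^2+64·k·x-32·x^2 = 7·k·(9·q-2·k+8·x) - 4·x·(9·q-2·k+8·x); both groups contain (9·q-2·k+8·x), giving (7·k-4·x)·(9·q-2·k+8·x).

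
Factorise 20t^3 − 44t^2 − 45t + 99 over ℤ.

(2t + 3)(2t − 3)(5t − 11)

Group as (20t^3 − 45t) + (−44t^2 + 99) = 5t(4t^2 − 9) − 11(4t^2 − 9).
Both groups share the factor (4t^2 − 9).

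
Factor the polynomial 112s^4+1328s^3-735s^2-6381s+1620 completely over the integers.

(4s+9)(4s-1)(7s-15)(s+12)

By the rational root theorem, s = 15/7 is a root, so (7s-15) is a factor; dividing leaves 16s^3+224s^2+375s-108.
Next, s = 1/4 is a root, so (4s-1) divides it; the quotient is 4s^2+57s+108.
The remaining quadratic factors as (4s+9)(s+12).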